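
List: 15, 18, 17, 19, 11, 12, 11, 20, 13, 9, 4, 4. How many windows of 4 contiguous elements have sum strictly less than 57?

[15, 18, 17, 19] → sum 69
[18, 17, 19, 11] → sum 65
[17, 19, 11, 12] → sum 59
[19, 11, 12, 11] → sum 53  < 57 ✓
[11, 12, 11, 20] → sum 54  < 57 ✓
[12, 11, 20, 13] → sum 56  < 57 ✓
[11, 20, 13, 9] → sum 53  < 57 ✓
[20, 13, 9, 4] → sum 46  < 57 ✓
[13, 9, 4, 4] → sum 30  < 57 ✓
6 windows satisfy the condition.

6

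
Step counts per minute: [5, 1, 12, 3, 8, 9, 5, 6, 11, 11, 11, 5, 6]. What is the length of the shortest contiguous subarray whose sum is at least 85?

Extend right; whenever the sum reaches 85, record the length and shrink from the left:
add 5: running sum 5 < 85
add 1: running sum 6 < 85
add 12: running sum 18 < 85
add 3: running sum 21 < 85
add 8: running sum 29 < 85
add 9: running sum 38 < 85
add 5: running sum 43 < 85
add 6: running sum 49 < 85
add 11: running sum 60 < 85
add 11: running sum 71 < 85
add 11: running sum 82 < 85
end 11: [5, 1, 12, 3, 8, 9, 5, 6, 11, 11, 11, 5] sum 87, len 12
end 12: [12, 3, 8, 9, 5, 6, 11, 11, 11, 5, 6] sum 87, len 11
Shortest qualifying length: 11.

11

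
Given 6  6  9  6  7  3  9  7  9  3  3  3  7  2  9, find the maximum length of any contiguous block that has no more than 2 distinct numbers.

4

Extend right; when distinct count exceeds 2, shrink from the left:
[6] 1 distinct, len 1
[6, 6] 1 distinct, len 2
[6, 6, 9] 2 distinct, len 3
[6, 6, 9, 6] 2 distinct, len 4
[6, 7] 2 distinct, len 2
[7, 3] 2 distinct, len 2
[3, 9] 2 distinct, len 2
[9, 7] 2 distinct, len 2
[9, 7, 9] 2 distinct, len 3
[9, 3] 2 distinct, len 2
[9, 3, 3] 2 distinct, len 3
[9, 3, 3, 3] 2 distinct, len 4
[3, 3, 3, 7] 2 distinct, len 4
[7, 2] 2 distinct, len 2
[2, 9] 2 distinct, len 2
Longest length with ≤2 distinct: 4.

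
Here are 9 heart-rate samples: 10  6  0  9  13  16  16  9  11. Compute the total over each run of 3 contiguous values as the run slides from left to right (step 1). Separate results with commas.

16, 15, 22, 38, 45, 41, 36

[10, 6, 0] → sum 16
[6, 0, 9] → sum 15
[0, 9, 13] → sum 22
[9, 13, 16] → sum 38
[13, 16, 16] → sum 45
[16, 16, 9] → sum 41
[16, 9, 11] → sum 36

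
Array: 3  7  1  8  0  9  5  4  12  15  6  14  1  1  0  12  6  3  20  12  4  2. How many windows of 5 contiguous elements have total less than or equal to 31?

[3, 7, 1, 8, 0] → sum 19  ≤ 31 ✓
[7, 1, 8, 0, 9] → sum 25  ≤ 31 ✓
[1, 8, 0, 9, 5] → sum 23  ≤ 31 ✓
[8, 0, 9, 5, 4] → sum 26  ≤ 31 ✓
[0, 9, 5, 4, 12] → sum 30  ≤ 31 ✓
[9, 5, 4, 12, 15] → sum 45
[5, 4, 12, 15, 6] → sum 42
[4, 12, 15, 6, 14] → sum 51
[12, 15, 6, 14, 1] → sum 48
[15, 6, 14, 1, 1] → sum 37
[6, 14, 1, 1, 0] → sum 22  ≤ 31 ✓
[14, 1, 1, 0, 12] → sum 28  ≤ 31 ✓
[1, 1, 0, 12, 6] → sum 20  ≤ 31 ✓
[1, 0, 12, 6, 3] → sum 22  ≤ 31 ✓
[0, 12, 6, 3, 20] → sum 41
[12, 6, 3, 20, 12] → sum 53
[6, 3, 20, 12, 4] → sum 45
[3, 20, 12, 4, 2] → sum 41
9 windows satisfy the condition.

9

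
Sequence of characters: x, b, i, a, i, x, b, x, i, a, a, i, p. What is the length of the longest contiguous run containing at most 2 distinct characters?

4

Extend right; when distinct count exceeds 2, shrink from the left:
[x] 1 distinct, len 1
[x, b] 2 distinct, len 2
[b, i] 2 distinct, len 2
[i, a] 2 distinct, len 2
[i, a, i] 2 distinct, len 3
[i, x] 2 distinct, len 2
[x, b] 2 distinct, len 2
[x, b, x] 2 distinct, len 3
[x, i] 2 distinct, len 2
[i, a] 2 distinct, len 2
[i, a, a] 2 distinct, len 3
[i, a, a, i] 2 distinct, len 4
[i, p] 2 distinct, len 2
Longest length with ≤2 distinct: 4.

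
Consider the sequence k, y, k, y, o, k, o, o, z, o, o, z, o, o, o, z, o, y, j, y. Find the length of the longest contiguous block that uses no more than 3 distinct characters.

13

Extend right; when distinct count exceeds 3, shrink from the left:
[k] 1 distinct, len 1
[k, y] 2 distinct, len 2
[k, y, k] 2 distinct, len 3
[k, y, k, y] 2 distinct, len 4
[k, y, k, y, o] 3 distinct, len 5
[k, y, k, y, o, k] 3 distinct, len 6
[k, y, k, y, o, k, o] 3 distinct, len 7
[k, y, k, y, o, k, o, o] 3 distinct, len 8
[o, k, o, o, z] 3 distinct, len 5
[o, k, o, o, z, o] 3 distinct, len 6
[o, k, o, o, z, o, o] 3 distinct, len 7
[o, k, o, o, z, o, o, z] 3 distinct, len 8
[o, k, o, o, z, o, o, z, o] 3 distinct, len 9
[o, k, o, o, z, o, o, z, o, o] 3 distinct, len 10
[o, k, o, o, z, o, o, z, o, o, o] 3 distinct, len 11
[o, k, o, o, z, o, o, z, o, o, o, z] 3 distinct, len 12
[o, k, o, o, z, o, o, z, o, o, o, z, o] 3 distinct, len 13
[o, o, z, o, o, z, o, o, o, z, o, y] 3 distinct, len 12
[o, y, j] 3 distinct, len 3
[o, y, j, y] 3 distinct, len 4
Longest length with ≤3 distinct: 13.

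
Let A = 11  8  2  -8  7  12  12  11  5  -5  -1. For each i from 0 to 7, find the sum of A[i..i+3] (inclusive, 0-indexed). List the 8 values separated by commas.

13, 9, 13, 23, 42, 40, 23, 10

Sliding a size-4 window across the 11 values:
11 8 2 -8 → sum 13
8 2 -8 7 → sum 9
2 -8 7 12 → sum 13
-8 7 12 12 → sum 23
7 12 12 11 → sum 42
12 12 11 5 → sum 40
12 11 5 -5 → sum 23
11 5 -5 -1 → sum 10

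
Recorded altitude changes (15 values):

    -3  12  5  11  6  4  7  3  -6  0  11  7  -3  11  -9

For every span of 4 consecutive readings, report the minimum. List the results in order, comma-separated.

[-3, 12, 5, 11] → min -3
[12, 5, 11, 6] → min 5
[5, 11, 6, 4] → min 4
[11, 6, 4, 7] → min 4
[6, 4, 7, 3] → min 3
[4, 7, 3, -6] → min -6
[7, 3, -6, 0] → min -6
[3, -6, 0, 11] → min -6
[-6, 0, 11, 7] → min -6
[0, 11, 7, -3] → min -3
[11, 7, -3, 11] → min -3
[7, -3, 11, -9] → min -9

-3, 5, 4, 4, 3, -6, -6, -6, -6, -3, -3, -9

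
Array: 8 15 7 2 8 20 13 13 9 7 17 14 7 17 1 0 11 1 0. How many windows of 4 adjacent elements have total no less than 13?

15

(8, 15, 7, 2) → sum 32  ≥ 13 ✓
(15, 7, 2, 8) → sum 32  ≥ 13 ✓
(7, 2, 8, 20) → sum 37  ≥ 13 ✓
(2, 8, 20, 13) → sum 43  ≥ 13 ✓
(8, 20, 13, 13) → sum 54  ≥ 13 ✓
(20, 13, 13, 9) → sum 55  ≥ 13 ✓
(13, 13, 9, 7) → sum 42  ≥ 13 ✓
(13, 9, 7, 17) → sum 46  ≥ 13 ✓
(9, 7, 17, 14) → sum 47  ≥ 13 ✓
(7, 17, 14, 7) → sum 45  ≥ 13 ✓
(17, 14, 7, 17) → sum 55  ≥ 13 ✓
(14, 7, 17, 1) → sum 39  ≥ 13 ✓
(7, 17, 1, 0) → sum 25  ≥ 13 ✓
(17, 1, 0, 11) → sum 29  ≥ 13 ✓
(1, 0, 11, 1) → sum 13  ≥ 13 ✓
(0, 11, 1, 0) → sum 12
15 windows satisfy the condition.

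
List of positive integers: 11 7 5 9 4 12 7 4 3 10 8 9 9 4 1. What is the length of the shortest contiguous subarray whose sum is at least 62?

8

Extend right; whenever the sum reaches 62, record the length and shrink from the left:
add 11: running sum 11 < 62
add 7: running sum 18 < 62
add 5: running sum 23 < 62
add 9: running sum 32 < 62
add 4: running sum 36 < 62
add 12: running sum 48 < 62
add 7: running sum 55 < 62
add 4: running sum 59 < 62
add 3: shortest ending here [11, 7, 5, 9, 4, 12, 7, 4, 3] sum 62, len 9
add 10: shortest ending here [11, 7, 5, 9, 4, 12, 7, 4, 3, 10] sum 72, len 10
add 8: shortest ending here [5, 9, 4, 12, 7, 4, 3, 10, 8] sum 62, len 9
add 9: shortest ending here [9, 4, 12, 7, 4, 3, 10, 8, 9] sum 66, len 9
add 9: shortest ending here [12, 7, 4, 3, 10, 8, 9, 9] sum 62, len 8
add 4: shortest ending here [12, 7, 4, 3, 10, 8, 9, 9, 4] sum 66, len 9
add 1: shortest ending here [12, 7, 4, 3, 10, 8, 9, 9, 4, 1] sum 67, len 10
Shortest qualifying length: 8.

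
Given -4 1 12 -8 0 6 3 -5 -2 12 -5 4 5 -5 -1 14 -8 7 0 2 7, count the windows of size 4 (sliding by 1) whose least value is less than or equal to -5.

17

[-4, 1, 12, -8] → min -8  ≤ -5 ✓
[1, 12, -8, 0] → min -8  ≤ -5 ✓
[12, -8, 0, 6] → min -8  ≤ -5 ✓
[-8, 0, 6, 3] → min -8  ≤ -5 ✓
[0, 6, 3, -5] → min -5  ≤ -5 ✓
[6, 3, -5, -2] → min -5  ≤ -5 ✓
[3, -5, -2, 12] → min -5  ≤ -5 ✓
[-5, -2, 12, -5] → min -5  ≤ -5 ✓
[-2, 12, -5, 4] → min -5  ≤ -5 ✓
[12, -5, 4, 5] → min -5  ≤ -5 ✓
[-5, 4, 5, -5] → min -5  ≤ -5 ✓
[4, 5, -5, -1] → min -5  ≤ -5 ✓
[5, -5, -1, 14] → min -5  ≤ -5 ✓
[-5, -1, 14, -8] → min -8  ≤ -5 ✓
[-1, 14, -8, 7] → min -8  ≤ -5 ✓
[14, -8, 7, 0] → min -8  ≤ -5 ✓
[-8, 7, 0, 2] → min -8  ≤ -5 ✓
[7, 0, 2, 7] → min 0
17 windows satisfy the condition.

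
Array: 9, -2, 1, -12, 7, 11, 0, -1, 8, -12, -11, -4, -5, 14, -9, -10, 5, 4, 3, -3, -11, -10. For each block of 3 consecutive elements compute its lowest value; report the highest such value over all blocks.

9 -2 1 → min -2
-2 1 -12 → min -12
1 -12 7 → min -12
-12 7 11 → min -12
7 11 0 → min 0
11 0 -1 → min -1
0 -1 8 → min -1
-1 8 -12 → min -12
8 -12 -11 → min -12
-12 -11 -4 → min -12
-11 -4 -5 → min -11
-4 -5 14 → min -5
-5 14 -9 → min -9
14 -9 -10 → min -10
-9 -10 5 → min -10
-10 5 4 → min -10
5 4 3 → min 3
4 3 -3 → min -3
3 -3 -11 → min -11
-3 -11 -10 → min -11
Highest of these is 3.

3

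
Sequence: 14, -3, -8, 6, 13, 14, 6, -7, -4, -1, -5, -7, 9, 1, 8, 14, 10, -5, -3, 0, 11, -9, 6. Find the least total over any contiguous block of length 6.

(14, -3, -8, 6, 13, 14) → sum 36
(-3, -8, 6, 13, 14, 6) → sum 28
(-8, 6, 13, 14, 6, -7) → sum 24
(6, 13, 14, 6, -7, -4) → sum 28
(13, 14, 6, -7, -4, -1) → sum 21
(14, 6, -7, -4, -1, -5) → sum 3
(6, -7, -4, -1, -5, -7) → sum -18
(-7, -4, -1, -5, -7, 9) → sum -15
(-4, -1, -5, -7, 9, 1) → sum -7
(-1, -5, -7, 9, 1, 8) → sum 5
(-5, -7, 9, 1, 8, 14) → sum 20
(-7, 9, 1, 8, 14, 10) → sum 35
(9, 1, 8, 14, 10, -5) → sum 37
(1, 8, 14, 10, -5, -3) → sum 25
(8, 14, 10, -5, -3, 0) → sum 24
(14, 10, -5, -3, 0, 11) → sum 27
(10, -5, -3, 0, 11, -9) → sum 4
(-5, -3, 0, 11, -9, 6) → sum 0
Least of these is -18.

-18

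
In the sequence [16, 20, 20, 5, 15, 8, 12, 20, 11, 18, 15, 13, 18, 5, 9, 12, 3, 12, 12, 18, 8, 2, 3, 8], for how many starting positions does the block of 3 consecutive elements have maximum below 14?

16 20 20 → max 20
20 20 5 → max 20
20 5 15 → max 20
5 15 8 → max 15
15 8 12 → max 15
8 12 20 → max 20
12 20 11 → max 20
20 11 18 → max 20
11 18 15 → max 18
18 15 13 → max 18
15 13 18 → max 18
13 18 5 → max 18
18 5 9 → max 18
5 9 12 → max 12  < 14 ✓
9 12 3 → max 12  < 14 ✓
12 3 12 → max 12  < 14 ✓
3 12 12 → max 12  < 14 ✓
12 12 18 → max 18
12 18 8 → max 18
18 8 2 → max 18
8 2 3 → max 8  < 14 ✓
2 3 8 → max 8  < 14 ✓
6 windows satisfy the condition.

6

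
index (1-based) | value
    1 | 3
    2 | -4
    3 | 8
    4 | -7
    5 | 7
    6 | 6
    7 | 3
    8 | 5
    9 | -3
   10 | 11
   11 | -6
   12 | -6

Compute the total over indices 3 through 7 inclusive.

Elements at indices 3..7: 8, -7, 7, 6, 3
sum(8, -7, 7, 6, 3) = 17

17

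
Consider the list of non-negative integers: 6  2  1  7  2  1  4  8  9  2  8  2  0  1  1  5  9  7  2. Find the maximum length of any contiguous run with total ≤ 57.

15

[6] sum 6 len 1
[6, 2] sum 8 len 2
[6, 2, 1] sum 9 len 3
[6, 2, 1, 7] sum 16 len 4
[6, 2, 1, 7, 2] sum 18 len 5
[6, 2, 1, 7, 2, 1] sum 19 len 6
[6, 2, 1, 7, 2, 1, 4] sum 23 len 7
[6, 2, 1, 7, 2, 1, 4, 8] sum 31 len 8
[6, 2, 1, 7, 2, 1, 4, 8, 9] sum 40 len 9
[6, 2, 1, 7, 2, 1, 4, 8, 9, 2] sum 42 len 10
[6, 2, 1, 7, 2, 1, 4, 8, 9, 2, 8] sum 50 len 11
[6, 2, 1, 7, 2, 1, 4, 8, 9, 2, 8, 2] sum 52 len 12
[6, 2, 1, 7, 2, 1, 4, 8, 9, 2, 8, 2, 0] sum 52 len 13
[6, 2, 1, 7, 2, 1, 4, 8, 9, 2, 8, 2, 0, 1] sum 53 len 14
[6, 2, 1, 7, 2, 1, 4, 8, 9, 2, 8, 2, 0, 1, 1] sum 54 len 15
[2, 1, 7, 2, 1, 4, 8, 9, 2, 8, 2, 0, 1, 1, 5] sum 53 len 15
[2, 1, 4, 8, 9, 2, 8, 2, 0, 1, 1, 5, 9] sum 52 len 13
[1, 4, 8, 9, 2, 8, 2, 0, 1, 1, 5, 9, 7] sum 57 len 13
[8, 9, 2, 8, 2, 0, 1, 1, 5, 9, 7, 2] sum 54 len 12
Longest length seen: 15.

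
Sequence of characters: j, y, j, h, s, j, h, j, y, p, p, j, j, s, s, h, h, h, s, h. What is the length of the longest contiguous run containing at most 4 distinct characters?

[j] 1 distinct, len 1
[j, y] 2 distinct, len 2
[j, y, j] 2 distinct, len 3
[j, y, j, h] 3 distinct, len 4
[j, y, j, h, s] 4 distinct, len 5
[j, y, j, h, s, j] 4 distinct, len 6
[j, y, j, h, s, j, h] 4 distinct, len 7
[j, y, j, h, s, j, h, j] 4 distinct, len 8
[j, y, j, h, s, j, h, j, y] 4 distinct, len 9
[j, h, j, y, p] 4 distinct, len 5
[j, h, j, y, p, p] 4 distinct, len 6
[j, h, j, y, p, p, j] 4 distinct, len 7
[j, h, j, y, p, p, j, j] 4 distinct, len 8
[j, y, p, p, j, j, s] 4 distinct, len 7
[j, y, p, p, j, j, s, s] 4 distinct, len 8
[p, p, j, j, s, s, h] 4 distinct, len 7
[p, p, j, j, s, s, h, h] 4 distinct, len 8
[p, p, j, j, s, s, h, h, h] 4 distinct, len 9
[p, p, j, j, s, s, h, h, h, s] 4 distinct, len 10
[p, p, j, j, s, s, h, h, h, s, h] 4 distinct, len 11
Longest length with ≤4 distinct: 11.

11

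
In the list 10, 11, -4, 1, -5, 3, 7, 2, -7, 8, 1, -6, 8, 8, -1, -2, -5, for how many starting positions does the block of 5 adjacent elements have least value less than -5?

[10, 11, -4, 1, -5] → min -5
[11, -4, 1, -5, 3] → min -5
[-4, 1, -5, 3, 7] → min -5
[1, -5, 3, 7, 2] → min -5
[-5, 3, 7, 2, -7] → min -7  < -5 ✓
[3, 7, 2, -7, 8] → min -7  < -5 ✓
[7, 2, -7, 8, 1] → min -7  < -5 ✓
[2, -7, 8, 1, -6] → min -7  < -5 ✓
[-7, 8, 1, -6, 8] → min -7  < -5 ✓
[8, 1, -6, 8, 8] → min -6  < -5 ✓
[1, -6, 8, 8, -1] → min -6  < -5 ✓
[-6, 8, 8, -1, -2] → min -6  < -5 ✓
[8, 8, -1, -2, -5] → min -5
8 windows satisfy the condition.

8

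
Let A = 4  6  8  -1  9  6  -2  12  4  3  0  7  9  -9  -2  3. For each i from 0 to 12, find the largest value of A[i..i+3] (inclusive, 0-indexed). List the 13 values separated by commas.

8, 9, 9, 9, 12, 12, 12, 12, 7, 9, 9, 9, 9

[4, 6, 8, -1] → max 8
[6, 8, -1, 9] → max 9
[8, -1, 9, 6] → max 9
[-1, 9, 6, -2] → max 9
[9, 6, -2, 12] → max 12
[6, -2, 12, 4] → max 12
[-2, 12, 4, 3] → max 12
[12, 4, 3, 0] → max 12
[4, 3, 0, 7] → max 7
[3, 0, 7, 9] → max 9
[0, 7, 9, -9] → max 9
[7, 9, -9, -2] → max 9
[9, -9, -2, 3] → max 9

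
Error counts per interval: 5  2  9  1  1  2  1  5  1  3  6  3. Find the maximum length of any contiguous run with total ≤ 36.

[5] sum 5 len 1
[5, 2] sum 7 len 2
[5, 2, 9] sum 16 len 3
[5, 2, 9, 1] sum 17 len 4
[5, 2, 9, 1, 1] sum 18 len 5
[5, 2, 9, 1, 1, 2] sum 20 len 6
[5, 2, 9, 1, 1, 2, 1] sum 21 len 7
[5, 2, 9, 1, 1, 2, 1, 5] sum 26 len 8
[5, 2, 9, 1, 1, 2, 1, 5, 1] sum 27 len 9
[5, 2, 9, 1, 1, 2, 1, 5, 1, 3] sum 30 len 10
[5, 2, 9, 1, 1, 2, 1, 5, 1, 3, 6] sum 36 len 11
[2, 9, 1, 1, 2, 1, 5, 1, 3, 6, 3] sum 34 len 11
Longest length seen: 11.

11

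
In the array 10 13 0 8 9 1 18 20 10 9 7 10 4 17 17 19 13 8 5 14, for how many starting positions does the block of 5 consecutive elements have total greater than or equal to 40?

(10, 13, 0, 8, 9) → sum 40  ≥ 40 ✓
(13, 0, 8, 9, 1) → sum 31
(0, 8, 9, 1, 18) → sum 36
(8, 9, 1, 18, 20) → sum 56  ≥ 40 ✓
(9, 1, 18, 20, 10) → sum 58  ≥ 40 ✓
(1, 18, 20, 10, 9) → sum 58  ≥ 40 ✓
(18, 20, 10, 9, 7) → sum 64  ≥ 40 ✓
(20, 10, 9, 7, 10) → sum 56  ≥ 40 ✓
(10, 9, 7, 10, 4) → sum 40  ≥ 40 ✓
(9, 7, 10, 4, 17) → sum 47  ≥ 40 ✓
(7, 10, 4, 17, 17) → sum 55  ≥ 40 ✓
(10, 4, 17, 17, 19) → sum 67  ≥ 40 ✓
(4, 17, 17, 19, 13) → sum 70  ≥ 40 ✓
(17, 17, 19, 13, 8) → sum 74  ≥ 40 ✓
(17, 19, 13, 8, 5) → sum 62  ≥ 40 ✓
(19, 13, 8, 5, 14) → sum 59  ≥ 40 ✓
14 windows satisfy the condition.

14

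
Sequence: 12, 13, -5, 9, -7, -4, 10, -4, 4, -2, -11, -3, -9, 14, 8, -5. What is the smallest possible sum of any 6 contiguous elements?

-25

[12, 13, -5, 9, -7, -4] → sum 18
[13, -5, 9, -7, -4, 10] → sum 16
[-5, 9, -7, -4, 10, -4] → sum -1
[9, -7, -4, 10, -4, 4] → sum 8
[-7, -4, 10, -4, 4, -2] → sum -3
[-4, 10, -4, 4, -2, -11] → sum -7
[10, -4, 4, -2, -11, -3] → sum -6
[-4, 4, -2, -11, -3, -9] → sum -25
[4, -2, -11, -3, -9, 14] → sum -7
[-2, -11, -3, -9, 14, 8] → sum -3
[-11, -3, -9, 14, 8, -5] → sum -6
Smallest of these is -25.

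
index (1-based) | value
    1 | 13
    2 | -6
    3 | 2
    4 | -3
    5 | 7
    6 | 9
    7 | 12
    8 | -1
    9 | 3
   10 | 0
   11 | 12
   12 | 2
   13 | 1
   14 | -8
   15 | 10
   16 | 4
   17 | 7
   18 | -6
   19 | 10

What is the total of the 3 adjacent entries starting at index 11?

Elements at indices 11..13: 12, 2, 1
sum(12, 2, 1) = 15

15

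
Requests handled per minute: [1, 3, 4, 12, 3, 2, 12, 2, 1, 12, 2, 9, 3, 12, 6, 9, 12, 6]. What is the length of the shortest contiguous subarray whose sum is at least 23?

3

Extend right; whenever the sum reaches 23, record the length and shrink from the left:
add 1: running sum 1 < 23
add 3: running sum 4 < 23
add 4: running sum 8 < 23
add 12: running sum 20 < 23
add 3: shortest ending here [1, 3, 4, 12, 3] sum 23, len 5
add 2: shortest ending here [3, 4, 12, 3, 2] sum 24, len 5
add 12: shortest ending here [12, 3, 2, 12] sum 29, len 4
add 2: shortest ending here [12, 3, 2, 12, 2] sum 31, len 5
add 1: shortest ending here [12, 3, 2, 12, 2, 1] sum 32, len 6
add 12: shortest ending here [12, 2, 1, 12] sum 27, len 4
add 2: shortest ending here [12, 2, 1, 12, 2] sum 29, len 5
add 9: shortest ending here [12, 2, 9] sum 23, len 3
add 3: shortest ending here [12, 2, 9, 3] sum 26, len 4
add 12: shortest ending here [9, 3, 12] sum 24, len 3
add 6: shortest ending here [9, 3, 12, 6] sum 30, len 4
add 9: shortest ending here [12, 6, 9] sum 27, len 3
add 12: shortest ending here [6, 9, 12] sum 27, len 3
add 6: shortest ending here [9, 12, 6] sum 27, len 3
Shortest qualifying length: 3.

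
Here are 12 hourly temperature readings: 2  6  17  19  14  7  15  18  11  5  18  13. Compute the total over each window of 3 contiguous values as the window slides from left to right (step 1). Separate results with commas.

[2, 6, 17] → sum 25
[6, 17, 19] → sum 42
[17, 19, 14] → sum 50
[19, 14, 7] → sum 40
[14, 7, 15] → sum 36
[7, 15, 18] → sum 40
[15, 18, 11] → sum 44
[18, 11, 5] → sum 34
[11, 5, 18] → sum 34
[5, 18, 13] → sum 36

25, 42, 50, 40, 36, 40, 44, 34, 34, 36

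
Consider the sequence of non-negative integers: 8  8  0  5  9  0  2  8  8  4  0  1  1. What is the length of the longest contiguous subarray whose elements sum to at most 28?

Extend to the right; shrink from the left whenever the sum exceeds 28:
→ 8: sum 8, len 1
→ 8: sum 16, len 2
→ 0: sum 16, len 3
→ 5: sum 21, len 4
→ 9 (dropped 8): sum 22, len 4
→ 0: sum 22, len 5
→ 2: sum 24, len 6
→ 8 (dropped 8): sum 24, len 6
→ 8 (dropped 0, 5): sum 27, len 5
→ 4 (dropped 9): sum 22, len 5
→ 0: sum 22, len 6
→ 1: sum 23, len 7
→ 1: sum 24, len 8
Longest length seen: 8.

8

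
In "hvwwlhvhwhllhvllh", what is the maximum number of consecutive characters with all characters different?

add h: [h] len 1
add v: [h, v] len 2
add w: [h, v, w] len 3
add w (repeat w, move left end past it): [w] len 1
add l: [w, l] len 2
add h: [w, l, h] len 3
add v: [w, l, h, v] len 4
add h (repeat h, move left end past it): [v, h] len 2
add w: [v, h, w] len 3
add h (repeat h, move left end past it): [w, h] len 2
add l: [w, h, l] len 3
add l (repeat l, move left end past it): [l] len 1
add h: [l, h] len 2
add v: [l, h, v] len 3
add l (repeat l, move left end past it): [h, v, l] len 3
add l (repeat l, move left end past it): [l] len 1
add h: [l, h] len 2
Longest all-distinct length: 4.

4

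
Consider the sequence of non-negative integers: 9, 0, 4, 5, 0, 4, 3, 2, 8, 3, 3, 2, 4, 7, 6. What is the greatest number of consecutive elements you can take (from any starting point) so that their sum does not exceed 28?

8

add 9: [9] sum 9, len 1
add 0: [9, 0] sum 9, len 2
add 4: [9, 0, 4] sum 13, len 3
add 5: [9, 0, 4, 5] sum 18, len 4
add 0: [9, 0, 4, 5, 0] sum 18, len 5
add 4: [9, 0, 4, 5, 0, 4] sum 22, len 6
add 3: [9, 0, 4, 5, 0, 4, 3] sum 25, len 7
add 2: [9, 0, 4, 5, 0, 4, 3, 2] sum 27, len 8
add 8: [0, 4, 5, 0, 4, 3, 2, 8] sum 26, len 8
add 3: [5, 0, 4, 3, 2, 8, 3] sum 25, len 7
add 3: [5, 0, 4, 3, 2, 8, 3, 3] sum 28, len 8
add 2: [0, 4, 3, 2, 8, 3, 3, 2] sum 25, len 8
add 4: [3, 2, 8, 3, 3, 2, 4] sum 25, len 7
add 7: [8, 3, 3, 2, 4, 7] sum 27, len 6
add 6: [3, 3, 2, 4, 7, 6] sum 25, len 6
Longest length seen: 8.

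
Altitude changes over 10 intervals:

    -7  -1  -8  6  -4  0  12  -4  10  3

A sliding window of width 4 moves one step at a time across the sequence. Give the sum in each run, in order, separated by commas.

-7 -1 -8 6 → sum -10
-1 -8 6 -4 → sum -7
-8 6 -4 0 → sum -6
6 -4 0 12 → sum 14
-4 0 12 -4 → sum 4
0 12 -4 10 → sum 18
12 -4 10 3 → sum 21

-10, -7, -6, 14, 4, 18, 21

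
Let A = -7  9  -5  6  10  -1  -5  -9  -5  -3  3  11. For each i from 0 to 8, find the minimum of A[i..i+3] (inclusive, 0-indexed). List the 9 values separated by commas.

-7, -5, -5, -5, -9, -9, -9, -9, -5

Sliding a size-4 window across the 12 values:
[-7, 9, -5, 6] → min -7
[9, -5, 6, 10] → min -5
[-5, 6, 10, -1] → min -5
[6, 10, -1, -5] → min -5
[10, -1, -5, -9] → min -9
[-1, -5, -9, -5] → min -9
[-5, -9, -5, -3] → min -9
[-9, -5, -3, 3] → min -9
[-5, -3, 3, 11] → min -5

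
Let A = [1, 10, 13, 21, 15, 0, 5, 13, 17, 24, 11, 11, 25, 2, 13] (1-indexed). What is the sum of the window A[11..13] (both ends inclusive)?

47

Elements at indices 11..13: 11, 11, 25
sum(11, 11, 25) = 47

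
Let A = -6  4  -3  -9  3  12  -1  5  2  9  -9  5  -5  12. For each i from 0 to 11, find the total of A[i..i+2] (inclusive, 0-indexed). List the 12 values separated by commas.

[-6, 4, -3] → sum -5
[4, -3, -9] → sum -8
[-3, -9, 3] → sum -9
[-9, 3, 12] → sum 6
[3, 12, -1] → sum 14
[12, -1, 5] → sum 16
[-1, 5, 2] → sum 6
[5, 2, 9] → sum 16
[2, 9, -9] → sum 2
[9, -9, 5] → sum 5
[-9, 5, -5] → sum -9
[5, -5, 12] → sum 12

-5, -8, -9, 6, 14, 16, 6, 16, 2, 5, -9, 12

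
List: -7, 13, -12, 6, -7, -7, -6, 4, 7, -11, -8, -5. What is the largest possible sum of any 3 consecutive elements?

7

[-7, 13, -12] → sum -6
[13, -12, 6] → sum 7
[-12, 6, -7] → sum -13
[6, -7, -7] → sum -8
[-7, -7, -6] → sum -20
[-7, -6, 4] → sum -9
[-6, 4, 7] → sum 5
[4, 7, -11] → sum 0
[7, -11, -8] → sum -12
[-11, -8, -5] → sum -24
Largest of these is 7.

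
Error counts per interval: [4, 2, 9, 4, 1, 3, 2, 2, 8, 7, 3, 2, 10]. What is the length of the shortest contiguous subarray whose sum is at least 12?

2

Extend right; whenever the sum reaches 12, record the length and shrink from the left:
add 4: running sum 4 < 12
add 2: running sum 6 < 12
add 9: shortest ending here [4, 2, 9] sum 15, len 3
add 4: shortest ending here [9, 4] sum 13, len 2
add 1: shortest ending here [9, 4, 1] sum 14, len 3
add 3: shortest ending here [9, 4, 1, 3] sum 17, len 4
add 2: shortest ending here [9, 4, 1, 3, 2] sum 19, len 5
add 2: shortest ending here [4, 1, 3, 2, 2] sum 12, len 5
add 8: shortest ending here [2, 2, 8] sum 12, len 3
add 7: shortest ending here [8, 7] sum 15, len 2
add 3: shortest ending here [8, 7, 3] sum 18, len 3
add 2: shortest ending here [7, 3, 2] sum 12, len 3
add 10: shortest ending here [2, 10] sum 12, len 2
Shortest qualifying length: 2.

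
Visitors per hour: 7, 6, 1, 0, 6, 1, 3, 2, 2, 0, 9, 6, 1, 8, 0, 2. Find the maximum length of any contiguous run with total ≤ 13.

6

→ 7: sum 7, len 1
→ 6: sum 13, len 2
→ 1 (dropped 7): sum 7, len 2
→ 0: sum 7, len 3
→ 6: sum 13, len 4
→ 1 (dropped 6): sum 8, len 4
→ 3: sum 11, len 5
→ 2: sum 13, len 6
→ 2 (dropped 1, 0, 6): sum 8, len 4
→ 0: sum 8, len 5
→ 9 (dropped 1, 3): sum 13, len 4
→ 6 (dropped 2, 2, 0, 9): sum 6, len 1
→ 1: sum 7, len 2
→ 8 (dropped 6): sum 9, len 2
→ 0: sum 9, len 3
→ 2: sum 11, len 4
Longest length seen: 6.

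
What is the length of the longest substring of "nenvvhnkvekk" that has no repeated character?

5

[n] len 1
[n, e] len 2
[e, n] len 2
[e, n, v] len 3
[v] len 1
[v, h] len 2
[v, h, n] len 3
[v, h, n, k] len 4
[h, n, k, v] len 4
[h, n, k, v, e] len 5
[v, e, k] len 3
[k] len 1
Longest all-distinct length: 5.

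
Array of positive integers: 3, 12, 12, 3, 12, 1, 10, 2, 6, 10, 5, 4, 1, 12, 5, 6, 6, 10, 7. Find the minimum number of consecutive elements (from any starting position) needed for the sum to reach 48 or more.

6

add 3: running sum 3 < 48
add 12: running sum 15 < 48
add 12: running sum 27 < 48
add 3: running sum 30 < 48
add 12: running sum 42 < 48
add 1: running sum 43 < 48
add 10: shortest ending here [12, 12, 3, 12, 1, 10] sum 50, len 6
add 2: shortest ending here [12, 12, 3, 12, 1, 10, 2] sum 52, len 7
add 6: shortest ending here [12, 12, 3, 12, 1, 10, 2, 6] sum 58, len 8
add 10: shortest ending here [12, 3, 12, 1, 10, 2, 6, 10] sum 56, len 8
add 5: shortest ending here [3, 12, 1, 10, 2, 6, 10, 5] sum 49, len 8
add 4: shortest ending here [12, 1, 10, 2, 6, 10, 5, 4] sum 50, len 8
add 1: shortest ending here [12, 1, 10, 2, 6, 10, 5, 4, 1] sum 51, len 9
add 12: shortest ending here [10, 2, 6, 10, 5, 4, 1, 12] sum 50, len 8
add 5: shortest ending here [10, 2, 6, 10, 5, 4, 1, 12, 5] sum 55, len 9
add 6: shortest ending here [6, 10, 5, 4, 1, 12, 5, 6] sum 49, len 8
add 6: shortest ending here [10, 5, 4, 1, 12, 5, 6, 6] sum 49, len 8
add 10: shortest ending here [5, 4, 1, 12, 5, 6, 6, 10] sum 49, len 8
add 7: shortest ending here [4, 1, 12, 5, 6, 6, 10, 7] sum 51, len 8
Shortest qualifying length: 6.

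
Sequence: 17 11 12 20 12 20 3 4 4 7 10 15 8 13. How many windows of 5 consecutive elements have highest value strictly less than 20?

4

(17, 11, 12, 20, 12) → max 20
(11, 12, 20, 12, 20) → max 20
(12, 20, 12, 20, 3) → max 20
(20, 12, 20, 3, 4) → max 20
(12, 20, 3, 4, 4) → max 20
(20, 3, 4, 4, 7) → max 20
(3, 4, 4, 7, 10) → max 10  < 20 ✓
(4, 4, 7, 10, 15) → max 15  < 20 ✓
(4, 7, 10, 15, 8) → max 15  < 20 ✓
(7, 10, 15, 8, 13) → max 15  < 20 ✓
4 windows satisfy the condition.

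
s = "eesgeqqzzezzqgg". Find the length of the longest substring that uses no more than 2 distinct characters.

5

add e: window [e] (1 distinct), len 1
add e: window [e, e] (1 distinct), len 2
add s: window [e, e, s] (2 distinct), len 3
add g: window [s, g] (2 distinct), len 2
add e: window [g, e] (2 distinct), len 2
add q: window [e, q] (2 distinct), len 2
add q: window [e, q, q] (2 distinct), len 3
add z: window [q, q, z] (2 distinct), len 3
add z: window [q, q, z, z] (2 distinct), len 4
add e: window [z, z, e] (2 distinct), len 3
add z: window [z, z, e, z] (2 distinct), len 4
add z: window [z, z, e, z, z] (2 distinct), len 5
add q: window [z, z, q] (2 distinct), len 3
add g: window [q, g] (2 distinct), len 2
add g: window [q, g, g] (2 distinct), len 3
Longest length with ≤2 distinct: 5.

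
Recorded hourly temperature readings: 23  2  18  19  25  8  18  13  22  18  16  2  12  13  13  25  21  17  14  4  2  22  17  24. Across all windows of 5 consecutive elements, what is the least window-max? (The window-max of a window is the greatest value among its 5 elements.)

16

23 2 18 19 25 → max 25
2 18 19 25 8 → max 25
18 19 25 8 18 → max 25
19 25 8 18 13 → max 25
25 8 18 13 22 → max 25
8 18 13 22 18 → max 22
18 13 22 18 16 → max 22
13 22 18 16 2 → max 22
22 18 16 2 12 → max 22
18 16 2 12 13 → max 18
16 2 12 13 13 → max 16
2 12 13 13 25 → max 25
12 13 13 25 21 → max 25
13 13 25 21 17 → max 25
13 25 21 17 14 → max 25
25 21 17 14 4 → max 25
21 17 14 4 2 → max 21
17 14 4 2 22 → max 22
14 4 2 22 17 → max 22
4 2 22 17 24 → max 24
Least of these is 16.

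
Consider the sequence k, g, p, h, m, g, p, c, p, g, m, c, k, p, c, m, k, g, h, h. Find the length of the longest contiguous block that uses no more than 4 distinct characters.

Extend right; when distinct count exceeds 4, shrink from the left:
add k: window [k] (1 distinct), len 1
add g: window [k, g] (2 distinct), len 2
add p: window [k, g, p] (3 distinct), len 3
add h: window [k, g, p, h] (4 distinct), len 4
add m: window [g, p, h, m] (4 distinct), len 4
add g: window [g, p, h, m, g] (4 distinct), len 5
add p: window [g, p, h, m, g, p] (4 distinct), len 6
add c: window [m, g, p, c] (4 distinct), len 4
add p: window [m, g, p, c, p] (4 distinct), len 5
add g: window [m, g, p, c, p, g] (4 distinct), len 6
add m: window [m, g, p, c, p, g, m] (4 distinct), len 7
add c: window [m, g, p, c, p, g, m, c] (4 distinct), len 8
add k: window [g, m, c, k] (4 distinct), len 4
add p: window [m, c, k, p] (4 distinct), len 4
add c: window [m, c, k, p, c] (4 distinct), len 5
add m: window [m, c, k, p, c, m] (4 distinct), len 6
add k: window [m, c, k, p, c, m, k] (4 distinct), len 7
add g: window [c, m, k, g] (4 distinct), len 4
add h: window [m, k, g, h] (4 distinct), len 4
add h: window [m, k, g, h, h] (4 distinct), len 5
Longest length with ≤4 distinct: 8.

8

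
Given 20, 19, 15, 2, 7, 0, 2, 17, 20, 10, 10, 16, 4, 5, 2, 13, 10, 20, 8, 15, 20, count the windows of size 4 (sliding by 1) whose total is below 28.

20 19 15 2 → sum 56
19 15 2 7 → sum 43
15 2 7 0 → sum 24  < 28 ✓
2 7 0 2 → sum 11  < 28 ✓
7 0 2 17 → sum 26  < 28 ✓
0 2 17 20 → sum 39
2 17 20 10 → sum 49
17 20 10 10 → sum 57
20 10 10 16 → sum 56
10 10 16 4 → sum 40
10 16 4 5 → sum 35
16 4 5 2 → sum 27  < 28 ✓
4 5 2 13 → sum 24  < 28 ✓
5 2 13 10 → sum 30
2 13 10 20 → sum 45
13 10 20 8 → sum 51
10 20 8 15 → sum 53
20 8 15 20 → sum 63
5 windows satisfy the condition.

5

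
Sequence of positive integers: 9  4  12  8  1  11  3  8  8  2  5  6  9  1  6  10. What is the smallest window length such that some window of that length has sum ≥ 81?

add 9: running sum 9 < 81
add 4: running sum 13 < 81
add 12: running sum 25 < 81
add 8: running sum 33 < 81
add 1: running sum 34 < 81
add 11: running sum 45 < 81
add 3: running sum 48 < 81
add 8: running sum 56 < 81
add 8: running sum 64 < 81
add 2: running sum 66 < 81
add 5: running sum 71 < 81
add 6: running sum 77 < 81
add 9: shortest ending here [9, 4, 12, 8, 1, 11, 3, 8, 8, 2, 5, 6, 9] sum 86, len 13
add 1: shortest ending here [9, 4, 12, 8, 1, 11, 3, 8, 8, 2, 5, 6, 9, 1] sum 87, len 14
add 6: shortest ending here [4, 12, 8, 1, 11, 3, 8, 8, 2, 5, 6, 9, 1, 6] sum 84, len 14
add 10: shortest ending here [12, 8, 1, 11, 3, 8, 8, 2, 5, 6, 9, 1, 6, 10] sum 90, len 14
Shortest qualifying length: 13.

13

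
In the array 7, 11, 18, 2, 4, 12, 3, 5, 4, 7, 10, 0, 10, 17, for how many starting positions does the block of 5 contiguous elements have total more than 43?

2

7 11 18 2 4 → sum 42
11 18 2 4 12 → sum 47  > 43 ✓
18 2 4 12 3 → sum 39
2 4 12 3 5 → sum 26
4 12 3 5 4 → sum 28
12 3 5 4 7 → sum 31
3 5 4 7 10 → sum 29
5 4 7 10 0 → sum 26
4 7 10 0 10 → sum 31
7 10 0 10 17 → sum 44  > 43 ✓
2 windows satisfy the condition.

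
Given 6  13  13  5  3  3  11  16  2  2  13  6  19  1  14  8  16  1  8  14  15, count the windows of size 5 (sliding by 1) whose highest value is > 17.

5

(6, 13, 13, 5, 3) → max 13
(13, 13, 5, 3, 3) → max 13
(13, 5, 3, 3, 11) → max 13
(5, 3, 3, 11, 16) → max 16
(3, 3, 11, 16, 2) → max 16
(3, 11, 16, 2, 2) → max 16
(11, 16, 2, 2, 13) → max 16
(16, 2, 2, 13, 6) → max 16
(2, 2, 13, 6, 19) → max 19  > 17 ✓
(2, 13, 6, 19, 1) → max 19  > 17 ✓
(13, 6, 19, 1, 14) → max 19  > 17 ✓
(6, 19, 1, 14, 8) → max 19  > 17 ✓
(19, 1, 14, 8, 16) → max 19  > 17 ✓
(1, 14, 8, 16, 1) → max 16
(14, 8, 16, 1, 8) → max 16
(8, 16, 1, 8, 14) → max 16
(16, 1, 8, 14, 15) → max 16
5 windows satisfy the condition.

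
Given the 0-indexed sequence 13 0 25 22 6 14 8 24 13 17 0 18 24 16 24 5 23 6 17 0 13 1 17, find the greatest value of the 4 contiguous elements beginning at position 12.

24

Elements at indices 12..15: 24, 16, 24, 5
max(24, 16, 24, 5) = 24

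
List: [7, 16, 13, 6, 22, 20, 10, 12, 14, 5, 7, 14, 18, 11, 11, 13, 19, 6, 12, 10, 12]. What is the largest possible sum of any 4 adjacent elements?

64

(7, 16, 13, 6) → sum 42
(16, 13, 6, 22) → sum 57
(13, 6, 22, 20) → sum 61
(6, 22, 20, 10) → sum 58
(22, 20, 10, 12) → sum 64
(20, 10, 12, 14) → sum 56
(10, 12, 14, 5) → sum 41
(12, 14, 5, 7) → sum 38
(14, 5, 7, 14) → sum 40
(5, 7, 14, 18) → sum 44
(7, 14, 18, 11) → sum 50
(14, 18, 11, 11) → sum 54
(18, 11, 11, 13) → sum 53
(11, 11, 13, 19) → sum 54
(11, 13, 19, 6) → sum 49
(13, 19, 6, 12) → sum 50
(19, 6, 12, 10) → sum 47
(6, 12, 10, 12) → sum 40
Largest of these is 64.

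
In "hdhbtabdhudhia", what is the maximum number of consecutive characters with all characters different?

6

[h] len 1
[h, d] len 2
[d, h] len 2
[d, h, b] len 3
[d, h, b, t] len 4
[d, h, b, t, a] len 5
[t, a, b] len 3
[t, a, b, d] len 4
[t, a, b, d, h] len 5
[t, a, b, d, h, u] len 6
[h, u, d] len 3
[u, d, h] len 3
[u, d, h, i] len 4
[u, d, h, i, a] len 5
Longest all-distinct length: 6.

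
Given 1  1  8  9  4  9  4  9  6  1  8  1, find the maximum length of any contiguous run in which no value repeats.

add 1: [1] len 1
add 1 (repeat 1, move left end past it): [1] len 1
add 8: [1, 8] len 2
add 9: [1, 8, 9] len 3
add 4: [1, 8, 9, 4] len 4
add 9 (repeat 9, move left end past it): [4, 9] len 2
add 4 (repeat 4, move left end past it): [9, 4] len 2
add 9 (repeat 9, move left end past it): [4, 9] len 2
add 6: [4, 9, 6] len 3
add 1: [4, 9, 6, 1] len 4
add 8: [4, 9, 6, 1, 8] len 5
add 1 (repeat 1, move left end past it): [8, 1] len 2
Longest all-distinct length: 5.

5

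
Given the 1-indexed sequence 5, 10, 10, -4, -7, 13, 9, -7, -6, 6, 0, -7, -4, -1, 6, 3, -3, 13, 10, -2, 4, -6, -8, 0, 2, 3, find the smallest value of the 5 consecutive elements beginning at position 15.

-3

Elements at indices 15..19: 6, 3, -3, 13, 10
min(6, 3, -3, 13, 10) = -3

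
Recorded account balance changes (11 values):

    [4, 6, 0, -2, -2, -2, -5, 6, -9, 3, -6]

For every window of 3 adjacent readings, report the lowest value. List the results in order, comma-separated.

4 6 0 → min 0
6 0 -2 → min -2
0 -2 -2 → min -2
-2 -2 -2 → min -2
-2 -2 -5 → min -5
-2 -5 6 → min -5
-5 6 -9 → min -9
6 -9 3 → min -9
-9 3 -6 → min -9

0, -2, -2, -2, -5, -5, -9, -9, -9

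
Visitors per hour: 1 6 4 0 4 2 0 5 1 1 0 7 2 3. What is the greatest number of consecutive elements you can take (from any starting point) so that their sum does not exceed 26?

Extend to the right; shrink from the left whenever the sum exceeds 26:
[1] sum 1 len 1
[1, 6] sum 7 len 2
[1, 6, 4] sum 11 len 3
[1, 6, 4, 0] sum 11 len 4
[1, 6, 4, 0, 4] sum 15 len 5
[1, 6, 4, 0, 4, 2] sum 17 len 6
[1, 6, 4, 0, 4, 2, 0] sum 17 len 7
[1, 6, 4, 0, 4, 2, 0, 5] sum 22 len 8
[1, 6, 4, 0, 4, 2, 0, 5, 1] sum 23 len 9
[1, 6, 4, 0, 4, 2, 0, 5, 1, 1] sum 24 len 10
[1, 6, 4, 0, 4, 2, 0, 5, 1, 1, 0] sum 24 len 11
[4, 0, 4, 2, 0, 5, 1, 1, 0, 7] sum 24 len 10
[4, 0, 4, 2, 0, 5, 1, 1, 0, 7, 2] sum 26 len 11
[0, 4, 2, 0, 5, 1, 1, 0, 7, 2, 3] sum 25 len 11
Longest length seen: 11.

11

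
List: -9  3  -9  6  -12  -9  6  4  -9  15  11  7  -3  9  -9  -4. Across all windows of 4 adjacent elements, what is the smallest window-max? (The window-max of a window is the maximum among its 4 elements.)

Window maxs for each of the 13 positions:
[-9, 3, -9, 6] → max 6
[3, -9, 6, -12] → max 6
[-9, 6, -12, -9] → max 6
[6, -12, -9, 6] → max 6
[-12, -9, 6, 4] → max 6
[-9, 6, 4, -9] → max 6
[6, 4, -9, 15] → max 15
[4, -9, 15, 11] → max 15
[-9, 15, 11, 7] → max 15
[15, 11, 7, -3] → max 15
[11, 7, -3, 9] → max 11
[7, -3, 9, -9] → max 9
[-3, 9, -9, -4] → max 9
Smallest of these is 6.

6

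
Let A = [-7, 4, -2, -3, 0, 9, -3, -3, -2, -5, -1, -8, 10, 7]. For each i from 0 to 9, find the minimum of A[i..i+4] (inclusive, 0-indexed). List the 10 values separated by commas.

-7, -3, -3, -3, -3, -5, -5, -8, -8, -8

[-7, 4, -2, -3, 0] → min -7
[4, -2, -3, 0, 9] → min -3
[-2, -3, 0, 9, -3] → min -3
[-3, 0, 9, -3, -3] → min -3
[0, 9, -3, -3, -2] → min -3
[9, -3, -3, -2, -5] → min -5
[-3, -3, -2, -5, -1] → min -5
[-3, -2, -5, -1, -8] → min -8
[-2, -5, -1, -8, 10] → min -8
[-5, -1, -8, 10, 7] → min -8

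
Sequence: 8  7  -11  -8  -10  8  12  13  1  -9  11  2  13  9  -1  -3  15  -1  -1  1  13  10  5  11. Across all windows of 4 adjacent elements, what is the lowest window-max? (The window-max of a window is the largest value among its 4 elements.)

7

Window maxs for each of the 21 positions:
(8, 7, -11, -8) → max 8
(7, -11, -8, -10) → max 7
(-11, -8, -10, 8) → max 8
(-8, -10, 8, 12) → max 12
(-10, 8, 12, 13) → max 13
(8, 12, 13, 1) → max 13
(12, 13, 1, -9) → max 13
(13, 1, -9, 11) → max 13
(1, -9, 11, 2) → max 11
(-9, 11, 2, 13) → max 13
(11, 2, 13, 9) → max 13
(2, 13, 9, -1) → max 13
(13, 9, -1, -3) → max 13
(9, -1, -3, 15) → max 15
(-1, -3, 15, -1) → max 15
(-3, 15, -1, -1) → max 15
(15, -1, -1, 1) → max 15
(-1, -1, 1, 13) → max 13
(-1, 1, 13, 10) → max 13
(1, 13, 10, 5) → max 13
(13, 10, 5, 11) → max 13
Lowest of these is 7.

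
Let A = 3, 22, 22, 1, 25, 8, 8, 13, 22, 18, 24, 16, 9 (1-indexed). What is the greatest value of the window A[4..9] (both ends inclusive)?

25

Elements at indices 4..9: 1, 25, 8, 8, 13, 22
max(1, 25, 8, 8, 13, 22) = 25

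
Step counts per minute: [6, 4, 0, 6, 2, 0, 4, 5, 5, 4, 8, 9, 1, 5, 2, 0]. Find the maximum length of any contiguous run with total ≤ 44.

add 6: [6] sum 6, len 1
add 4: [6, 4] sum 10, len 2
add 0: [6, 4, 0] sum 10, len 3
add 6: [6, 4, 0, 6] sum 16, len 4
add 2: [6, 4, 0, 6, 2] sum 18, len 5
add 0: [6, 4, 0, 6, 2, 0] sum 18, len 6
add 4: [6, 4, 0, 6, 2, 0, 4] sum 22, len 7
add 5: [6, 4, 0, 6, 2, 0, 4, 5] sum 27, len 8
add 5: [6, 4, 0, 6, 2, 0, 4, 5, 5] sum 32, len 9
add 4: [6, 4, 0, 6, 2, 0, 4, 5, 5, 4] sum 36, len 10
add 8: [6, 4, 0, 6, 2, 0, 4, 5, 5, 4, 8] sum 44, len 11
add 9: [0, 6, 2, 0, 4, 5, 5, 4, 8, 9] sum 43, len 10
add 1: [0, 6, 2, 0, 4, 5, 5, 4, 8, 9, 1] sum 44, len 11
add 5: [2, 0, 4, 5, 5, 4, 8, 9, 1, 5] sum 43, len 10
add 2: [0, 4, 5, 5, 4, 8, 9, 1, 5, 2] sum 43, len 10
add 0: [0, 4, 5, 5, 4, 8, 9, 1, 5, 2, 0] sum 43, len 11
Longest length seen: 11.

11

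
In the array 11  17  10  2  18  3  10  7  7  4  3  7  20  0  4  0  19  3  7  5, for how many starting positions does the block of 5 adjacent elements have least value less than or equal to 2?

11

(11, 17, 10, 2, 18) → min 2  ≤ 2 ✓
(17, 10, 2, 18, 3) → min 2  ≤ 2 ✓
(10, 2, 18, 3, 10) → min 2  ≤ 2 ✓
(2, 18, 3, 10, 7) → min 2  ≤ 2 ✓
(18, 3, 10, 7, 7) → min 3
(3, 10, 7, 7, 4) → min 3
(10, 7, 7, 4, 3) → min 3
(7, 7, 4, 3, 7) → min 3
(7, 4, 3, 7, 20) → min 3
(4, 3, 7, 20, 0) → min 0  ≤ 2 ✓
(3, 7, 20, 0, 4) → min 0  ≤ 2 ✓
(7, 20, 0, 4, 0) → min 0  ≤ 2 ✓
(20, 0, 4, 0, 19) → min 0  ≤ 2 ✓
(0, 4, 0, 19, 3) → min 0  ≤ 2 ✓
(4, 0, 19, 3, 7) → min 0  ≤ 2 ✓
(0, 19, 3, 7, 5) → min 0  ≤ 2 ✓
11 windows satisfy the condition.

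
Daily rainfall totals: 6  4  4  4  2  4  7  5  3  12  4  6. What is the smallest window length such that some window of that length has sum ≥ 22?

3

add 6: running sum 6 < 22
add 4: running sum 10 < 22
add 4: running sum 14 < 22
add 4: running sum 18 < 22
add 2: running sum 20 < 22
add 4: shortest ending here [6, 4, 4, 4, 2, 4] sum 24, len 6
add 7: shortest ending here [4, 4, 4, 2, 4, 7] sum 25, len 6
add 5: shortest ending here [4, 2, 4, 7, 5] sum 22, len 5
add 3: shortest ending here [4, 2, 4, 7, 5, 3] sum 25, len 6
add 12: shortest ending here [7, 5, 3, 12] sum 27, len 4
add 4: shortest ending here [5, 3, 12, 4] sum 24, len 4
add 6: shortest ending here [12, 4, 6] sum 22, len 3
Shortest qualifying length: 3.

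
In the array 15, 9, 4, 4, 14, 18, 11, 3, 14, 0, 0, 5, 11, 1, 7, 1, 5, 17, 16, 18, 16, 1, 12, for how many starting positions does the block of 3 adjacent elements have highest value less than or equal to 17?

(15, 9, 4) → max 15  ≤ 17 ✓
(9, 4, 4) → max 9  ≤ 17 ✓
(4, 4, 14) → max 14  ≤ 17 ✓
(4, 14, 18) → max 18
(14, 18, 11) → max 18
(18, 11, 3) → max 18
(11, 3, 14) → max 14  ≤ 17 ✓
(3, 14, 0) → max 14  ≤ 17 ✓
(14, 0, 0) → max 14  ≤ 17 ✓
(0, 0, 5) → max 5  ≤ 17 ✓
(0, 5, 11) → max 11  ≤ 17 ✓
(5, 11, 1) → max 11  ≤ 17 ✓
(11, 1, 7) → max 11  ≤ 17 ✓
(1, 7, 1) → max 7  ≤ 17 ✓
(7, 1, 5) → max 7  ≤ 17 ✓
(1, 5, 17) → max 17  ≤ 17 ✓
(5, 17, 16) → max 17  ≤ 17 ✓
(17, 16, 18) → max 18
(16, 18, 16) → max 18
(18, 16, 1) → max 18
(16, 1, 12) → max 16  ≤ 17 ✓
15 windows satisfy the condition.

15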